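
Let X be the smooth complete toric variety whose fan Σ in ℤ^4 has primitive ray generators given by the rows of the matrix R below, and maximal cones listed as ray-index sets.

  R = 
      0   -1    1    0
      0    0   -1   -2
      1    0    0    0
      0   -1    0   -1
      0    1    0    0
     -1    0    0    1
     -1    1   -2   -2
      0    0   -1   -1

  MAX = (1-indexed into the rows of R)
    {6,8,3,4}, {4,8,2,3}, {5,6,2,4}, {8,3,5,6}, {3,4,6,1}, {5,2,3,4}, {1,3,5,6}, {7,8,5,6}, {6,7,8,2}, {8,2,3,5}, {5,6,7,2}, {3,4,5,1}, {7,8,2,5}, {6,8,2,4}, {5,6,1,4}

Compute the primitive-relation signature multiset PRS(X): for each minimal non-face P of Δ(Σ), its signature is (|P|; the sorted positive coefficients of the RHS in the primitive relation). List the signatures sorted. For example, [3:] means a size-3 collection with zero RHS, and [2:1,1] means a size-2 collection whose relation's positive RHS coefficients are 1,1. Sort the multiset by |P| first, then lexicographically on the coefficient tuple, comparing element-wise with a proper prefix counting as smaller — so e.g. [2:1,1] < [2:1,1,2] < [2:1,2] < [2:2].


9 minimal non-faces of Δ(Σ) (on 8 rays):

  P = {1,8}:  v_{1} + v_{8} = v_{4} ; sig = [2:1]
  P = {1,7}:  v_{1} + v_{7} = v_{2} + v_{4} + v_{5} + v_{6} ; sig = [2:1,1,1,1]
  P = {1,2}:  v_{1} + v_{2} = 2·v_{4} + v_{5} ; sig = [2:1,2]
  P = {3,7}:  v_{3} + v_{7} = v_{5} + 2·v_{8} ; sig = [2:1,2]
  P = {4,7}:  v_{4} + v_{7} = 2·v_{2} + v_{6} ; sig = [2:1,2]
  P = {2,3,6}:  v_{2} + v_{3} + v_{6} = v_{8} ; sig = [3:1]
  P = {4,5,8}:  v_{4} + v_{5} + v_{8} = v_{2} ; sig = [3:1]
  P = {3,4,5,6}:  v_{3} + v_{4} + v_{5} + v_{6} = 0 ; sig = [4:]
  P = {2,5,6,8}:  v_{2} + v_{5} + v_{6} + v_{8} = v_{7} ; sig = [4:1]

Signatures (|P|; sorted positive RHS coefficients), sorted:
    |P|=2: 5 collections, coeffs (1), (1,1,1,1), (1,2), (1,2), (1,2)
    |P|=3: 2 collections, coeffs (1), (1)
    |P|=4: 2 collections, coeffs (), (1)


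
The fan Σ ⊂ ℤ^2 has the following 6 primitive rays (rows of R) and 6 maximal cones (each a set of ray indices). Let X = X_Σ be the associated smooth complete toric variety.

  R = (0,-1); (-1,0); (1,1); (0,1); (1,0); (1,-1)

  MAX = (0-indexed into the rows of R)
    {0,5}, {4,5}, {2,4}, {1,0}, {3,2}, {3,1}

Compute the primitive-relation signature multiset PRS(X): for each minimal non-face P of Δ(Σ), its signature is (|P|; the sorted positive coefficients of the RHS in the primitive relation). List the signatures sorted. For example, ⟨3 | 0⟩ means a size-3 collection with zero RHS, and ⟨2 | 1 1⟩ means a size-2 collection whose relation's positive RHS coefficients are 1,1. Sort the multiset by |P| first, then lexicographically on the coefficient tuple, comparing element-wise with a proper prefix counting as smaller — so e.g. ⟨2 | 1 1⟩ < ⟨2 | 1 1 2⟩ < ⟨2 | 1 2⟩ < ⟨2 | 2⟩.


Σ has 9 primitive collections:

  • {0,3}:  v_{0} + v_{3} = 0  ⟹  sig = ⟨2 | 0⟩
  • {1,4}:  v_{1} + v_{4} = 0  ⟹  sig = ⟨2 | 0⟩
  • {0,2}:  v_{0} + v_{2} = v_{4}  ⟹  sig = ⟨2 | 1⟩
  • {0,4}:  v_{0} + v_{4} = v_{5}  ⟹  sig = ⟨2 | 1⟩
  • {1,2}:  v_{1} + v_{2} = v_{3}  ⟹  sig = ⟨2 | 1⟩
  • {1,5}:  v_{1} + v_{5} = v_{0}  ⟹  sig = ⟨2 | 1⟩
  • {3,4}:  v_{3} + v_{4} = v_{2}  ⟹  sig = ⟨2 | 1⟩
  • {3,5}:  v_{3} + v_{5} = v_{4}  ⟹  sig = ⟨2 | 1⟩
  • {2,5}:  v_{2} + v_{5} = 2·v_{4}  ⟹  sig = ⟨2 | 2⟩

Hence PRS(X_Σ) =
{ ⟨2 | 0⟩ ×2,  ⟨2 | 1⟩ ×6,  ⟨2 | 2⟩ }


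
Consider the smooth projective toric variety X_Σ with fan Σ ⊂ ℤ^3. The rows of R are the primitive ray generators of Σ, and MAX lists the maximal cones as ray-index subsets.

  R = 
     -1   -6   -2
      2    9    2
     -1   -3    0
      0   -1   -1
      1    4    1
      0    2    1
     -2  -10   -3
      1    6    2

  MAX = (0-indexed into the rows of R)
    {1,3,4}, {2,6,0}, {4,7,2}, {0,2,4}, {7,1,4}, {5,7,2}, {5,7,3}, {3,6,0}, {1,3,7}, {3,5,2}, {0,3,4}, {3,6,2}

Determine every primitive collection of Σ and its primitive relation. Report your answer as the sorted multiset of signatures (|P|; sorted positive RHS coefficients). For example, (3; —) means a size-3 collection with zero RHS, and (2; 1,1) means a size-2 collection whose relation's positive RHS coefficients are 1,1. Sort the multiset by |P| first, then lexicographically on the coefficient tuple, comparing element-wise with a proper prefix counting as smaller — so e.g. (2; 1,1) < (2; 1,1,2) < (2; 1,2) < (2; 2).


14 minimal non-faces of Δ(Σ) (on 8 rays):

  P={0,7}:  v_{0} + v_{7} = 0 ; sig = (2; —)
  P={1,2}:  v_{1} + v_{2} = v_{7} ; sig = (2; 1)
  P={1,6}:  v_{1} + v_{6} = v_{3} ; sig = (2; 1)
  P={4,5}:  v_{4} + v_{5} = v_{7} ; sig = (2; 1)
  P={4,6}:  v_{4} + v_{6} = v_{0} ; sig = (2; 1)
  P={0,1}:  v_{0} + v_{1} = v_{3} + v_{4} ; sig = (2; 1,1)
  P={0,5}:  v_{0} + v_{5} = v_{2} + v_{3} ; sig = (2; 1,1)
  P={6,7}:  v_{6} + v_{7} = v_{2} + v_{3} ; sig = (2; 1,1)
  P={1,5}:  v_{1} + v_{5} = v_{3} + 2·v_{7} ; sig = (2; 1,2)
  P={5,6}:  v_{5} + v_{6} = 2·v_{2} + 2·v_{3} ; sig = (2; 2,2)
  P={2,3,4}:  v_{2} + v_{3} + v_{4} = 0 ; sig = (3; —)
  P={0,2,3}:  v_{0} + v_{2} + v_{3} = v_{6} ; sig = (3; 1)
  P={2,3,7}:  v_{2} + v_{3} + v_{7} = v_{5} ; sig = (3; 1)
  P={3,4,7}:  v_{3} + v_{4} + v_{7} = v_{1} ; sig = (3; 1)

Hence PRS(X_Σ) =
    |P|=2: 10 collections, coeffs (), (1), (1), (1), (1), (1,1), (1,1), (1,1), (1,2), (2,2)
    |P|=3: 4 collections, coeffs (), (1), (1), (1)


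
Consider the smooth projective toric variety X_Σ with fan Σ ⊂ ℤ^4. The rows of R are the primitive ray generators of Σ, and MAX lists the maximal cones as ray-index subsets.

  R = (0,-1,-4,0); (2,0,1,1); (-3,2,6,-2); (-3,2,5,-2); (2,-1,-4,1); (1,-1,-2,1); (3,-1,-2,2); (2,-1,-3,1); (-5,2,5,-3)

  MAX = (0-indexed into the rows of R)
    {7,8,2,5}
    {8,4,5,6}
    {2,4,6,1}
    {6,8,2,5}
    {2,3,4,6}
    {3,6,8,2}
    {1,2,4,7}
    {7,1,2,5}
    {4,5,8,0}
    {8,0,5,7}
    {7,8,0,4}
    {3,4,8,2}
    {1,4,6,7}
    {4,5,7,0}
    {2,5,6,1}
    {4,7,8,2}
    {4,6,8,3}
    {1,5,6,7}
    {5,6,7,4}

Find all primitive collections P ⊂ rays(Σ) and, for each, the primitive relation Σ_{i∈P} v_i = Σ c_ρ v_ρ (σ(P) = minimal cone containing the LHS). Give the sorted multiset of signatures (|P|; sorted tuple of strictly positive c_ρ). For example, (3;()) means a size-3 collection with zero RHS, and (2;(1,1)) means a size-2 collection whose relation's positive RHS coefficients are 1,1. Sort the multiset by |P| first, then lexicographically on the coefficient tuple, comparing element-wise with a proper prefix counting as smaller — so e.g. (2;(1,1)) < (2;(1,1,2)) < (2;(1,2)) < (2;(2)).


14 minimal non-faces of Δ(Σ) (on 9 rays):

  P={0,1}:  v_{0} + v_{1} = v_{7}  →  sig = (2;(1))
  P={1,8}:  v_{1} + v_{8} = v_{2}  →  sig = (2;(1))
  P={0,2}:  v_{0} + v_{2} = v_{7} + v_{8}  →  sig = (2;(1,1))
  P={0,3}:  v_{0} + v_{3} = v_{4} + v_{8}  →  sig = (2;(1,1))
  P={0,6}:  v_{0} + v_{6} = v_{4} + v_{5}  →  sig = (2;(1,1))
  P={3,5}:  v_{3} + v_{5} = v_{6} + v_{8}  →  sig = (2;(1,1))
  P={3,7}:  v_{3} + v_{7} = v_{2} + v_{4}  →  sig = (2;(1,1))
  P={1,3}:  v_{1} + v_{3} = 2·v_{2} + v_{4} + v_{6}  →  sig = (2;(1,1,2))
  P={2,4,5}:  v_{2} + v_{4} + v_{5} = 0  →  sig = (3;())
  P={6,7,8}:  v_{6} + v_{7} + v_{8} = 0  →  sig = (3;())
  P={2,6,7}:  v_{2} + v_{6} + v_{7} = v_{1}  →  sig = (3;(1))
  P={1,4,5}:  v_{1} + v_{4} + v_{5} = v_{6} + v_{7}  →  sig = (3;(1,1))
  P={2,4,6,8}:  v_{2} + v_{4} + v_{6} + v_{8} = v_{3}  →  sig = (4;(1))
  P={4,5,7,8}:  v_{4} + v_{5} + v_{7} + v_{8} = v_{0}  →  sig = (4;(1))

so the primitive-relation signature multiset is
[(2;(1)), (2;(1)), (2;(1,1)), (2;(1,1)), (2;(1,1)), (2;(1,1)), (2;(1,1)), (2;(1,1,2)), (3;()), (3;()), (3;(1)), (3;(1,1)), (4;(1)), (4;(1))]


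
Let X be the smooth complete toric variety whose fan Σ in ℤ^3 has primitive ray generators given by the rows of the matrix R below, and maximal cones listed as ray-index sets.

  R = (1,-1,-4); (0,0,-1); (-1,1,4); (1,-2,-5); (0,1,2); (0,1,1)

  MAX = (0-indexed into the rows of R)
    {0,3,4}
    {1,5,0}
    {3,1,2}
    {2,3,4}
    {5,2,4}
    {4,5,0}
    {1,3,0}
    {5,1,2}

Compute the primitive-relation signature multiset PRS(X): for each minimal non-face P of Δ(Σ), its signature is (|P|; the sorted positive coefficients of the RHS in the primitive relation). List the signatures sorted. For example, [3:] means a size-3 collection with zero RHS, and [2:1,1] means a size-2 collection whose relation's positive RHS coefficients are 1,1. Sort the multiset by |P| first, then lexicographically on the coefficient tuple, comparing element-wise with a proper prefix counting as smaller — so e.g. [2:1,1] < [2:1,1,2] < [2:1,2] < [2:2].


Δ(Σ) — 6 vertices, 3 min non-faces:

  • {0,2}:  v_{0} + v_{2} = 0  ⇒ sig = [2:]
  • {1,4}:  v_{1} + v_{4} = v_{5}  ⇒ sig = [2:1]
  • {3,5}:  v_{3} + v_{5} = v_{0}  ⇒ sig = [2:1]

Sorted signature multiset PRS(X):
[[2:], [2:1], [2:1]]


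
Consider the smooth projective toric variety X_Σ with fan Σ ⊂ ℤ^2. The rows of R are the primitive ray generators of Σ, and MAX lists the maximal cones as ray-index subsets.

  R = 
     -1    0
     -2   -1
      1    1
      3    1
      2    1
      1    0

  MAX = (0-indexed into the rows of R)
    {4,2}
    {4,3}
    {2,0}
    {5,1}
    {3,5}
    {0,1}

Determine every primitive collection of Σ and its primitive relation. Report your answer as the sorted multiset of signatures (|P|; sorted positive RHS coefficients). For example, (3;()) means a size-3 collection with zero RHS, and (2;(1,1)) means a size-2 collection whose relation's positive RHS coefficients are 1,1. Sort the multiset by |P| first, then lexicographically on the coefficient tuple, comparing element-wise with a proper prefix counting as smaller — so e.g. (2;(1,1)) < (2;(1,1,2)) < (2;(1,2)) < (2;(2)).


Σ has 9 primitive collections:

  {0,5}:  v_{0} + v_{5} = 0  ⇒ sig = (2;())
  {1,4}:  v_{1} + v_{4} = 0  ⇒ sig = (2;())
  {0,3}:  v_{0} + v_{3} = v_{4}  ⇒ sig = (2;(1))
  {0,4}:  v_{0} + v_{4} = v_{2}  ⇒ sig = (2;(1))
  {1,2}:  v_{1} + v_{2} = v_{0}  ⇒ sig = (2;(1))
  {1,3}:  v_{1} + v_{3} = v_{5}  ⇒ sig = (2;(1))
  {2,5}:  v_{2} + v_{5} = v_{4}  ⇒ sig = (2;(1))
  {4,5}:  v_{4} + v_{5} = v_{3}  ⇒ sig = (2;(1))
  {2,3}:  v_{2} + v_{3} = 2·v_{4}  ⇒ sig = (2;(2))

so the primitive-relation signature multiset is
[(2;()), (2;()), (2;(1)), (2;(1)), (2;(1)), (2;(1)), (2;(1)), (2;(1)), (2;(2))]


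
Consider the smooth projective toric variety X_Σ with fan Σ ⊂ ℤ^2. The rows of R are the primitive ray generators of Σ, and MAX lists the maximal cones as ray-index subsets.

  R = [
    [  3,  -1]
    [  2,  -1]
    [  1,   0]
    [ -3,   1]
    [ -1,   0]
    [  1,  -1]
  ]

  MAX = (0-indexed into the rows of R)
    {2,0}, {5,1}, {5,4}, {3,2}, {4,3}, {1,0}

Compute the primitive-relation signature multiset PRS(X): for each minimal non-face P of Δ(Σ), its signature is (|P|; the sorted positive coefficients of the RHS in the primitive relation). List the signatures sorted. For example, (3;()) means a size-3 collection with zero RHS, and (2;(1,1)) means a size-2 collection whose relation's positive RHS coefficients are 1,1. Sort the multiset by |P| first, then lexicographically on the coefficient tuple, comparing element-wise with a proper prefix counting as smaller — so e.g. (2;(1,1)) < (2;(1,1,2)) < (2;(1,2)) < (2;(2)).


Minimal non-faces — 9 found among 6 rays, 6 max cones:

  {0,3}:  v_{0} + v_{3} = 0  so sig = (2;())
  {2,4}:  v_{2} + v_{4} = 0  so sig = (2;())
  {0,4}:  v_{0} + v_{4} = v_{1}  so sig = (2;(1))
  {1,2}:  v_{1} + v_{2} = v_{0}  so sig = (2;(1))
  {1,3}:  v_{1} + v_{3} = v_{4}  so sig = (2;(1))
  {1,4}:  v_{1} + v_{4} = v_{5}  so sig = (2;(1))
  {2,5}:  v_{2} + v_{5} = v_{1}  so sig = (2;(1))
  {0,5}:  v_{0} + v_{5} = 2·v_{1}  so sig = (2;(2))
  {3,5}:  v_{3} + v_{5} = 2·v_{4}  so sig = (2;(2))

Sorted signature multiset PRS(X):
    (2;())
    (2;())
    (2;(1))
    (2;(1))
    (2;(1))
    (2;(1))
    (2;(1))
    (2;(2))
    (2;(2))


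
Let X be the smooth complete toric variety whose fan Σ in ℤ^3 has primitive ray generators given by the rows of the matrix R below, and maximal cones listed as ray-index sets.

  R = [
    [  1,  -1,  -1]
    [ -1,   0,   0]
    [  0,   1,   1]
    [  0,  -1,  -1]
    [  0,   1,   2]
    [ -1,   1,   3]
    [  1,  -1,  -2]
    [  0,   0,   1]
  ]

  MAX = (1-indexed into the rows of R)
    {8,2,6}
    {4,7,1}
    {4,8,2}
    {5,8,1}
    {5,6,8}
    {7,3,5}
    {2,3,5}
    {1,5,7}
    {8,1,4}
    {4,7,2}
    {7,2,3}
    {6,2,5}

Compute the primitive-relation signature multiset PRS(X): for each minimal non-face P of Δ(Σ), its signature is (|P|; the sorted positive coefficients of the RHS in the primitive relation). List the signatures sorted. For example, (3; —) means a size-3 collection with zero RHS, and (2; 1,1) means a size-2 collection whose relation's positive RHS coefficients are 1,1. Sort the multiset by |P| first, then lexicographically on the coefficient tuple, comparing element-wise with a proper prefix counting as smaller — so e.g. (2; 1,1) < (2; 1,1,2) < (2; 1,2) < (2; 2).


12 collections generate NE(X_Σ); each relation:

  P={3,4}:  v_{3} + v_{4} = 0  so sig = (2; —)
  P={1,2}:  v_{1} + v_{2} = v_{4}  so sig = (2; 1)
  P={3,8}:  v_{3} + v_{8} = v_{5}  so sig = (2; 1)
  P={4,5}:  v_{4} + v_{5} = v_{8}  so sig = (2; 1)
  P={6,7}:  v_{6} + v_{7} = v_{8}  so sig = (2; 1)
  P={7,8}:  v_{7} + v_{8} = v_{1}  so sig = (2; 1)
  P={1,3}:  v_{1} + v_{3} = v_{5} + v_{7}  so sig = (2; 1,1)
  P={3,6}:  v_{3} + v_{6} = v_{2} + 2·v_{5}  so sig = (2; 1,2)
  P={4,6}:  v_{4} + v_{6} = v_{2} + 2·v_{8}  so sig = (2; 1,2)
  P={1,6}:  v_{1} + v_{6} = 2·v_{8}  so sig = (2; 2)
  P={2,5,7}:  v_{2} + v_{5} + v_{7} = 0  so sig = (3; —)
  P={2,5,8}:  v_{2} + v_{5} + v_{8} = v_{6}  so sig = (3; 1)

Sorted signature multiset PRS(X):
    |P|=2: 10 collections, coeffs (), (1), (1), (1), (1), (1), (1,1), (1,2), (1,2), (2)
    |P|=3: 2 collections, coeffs (), (1)


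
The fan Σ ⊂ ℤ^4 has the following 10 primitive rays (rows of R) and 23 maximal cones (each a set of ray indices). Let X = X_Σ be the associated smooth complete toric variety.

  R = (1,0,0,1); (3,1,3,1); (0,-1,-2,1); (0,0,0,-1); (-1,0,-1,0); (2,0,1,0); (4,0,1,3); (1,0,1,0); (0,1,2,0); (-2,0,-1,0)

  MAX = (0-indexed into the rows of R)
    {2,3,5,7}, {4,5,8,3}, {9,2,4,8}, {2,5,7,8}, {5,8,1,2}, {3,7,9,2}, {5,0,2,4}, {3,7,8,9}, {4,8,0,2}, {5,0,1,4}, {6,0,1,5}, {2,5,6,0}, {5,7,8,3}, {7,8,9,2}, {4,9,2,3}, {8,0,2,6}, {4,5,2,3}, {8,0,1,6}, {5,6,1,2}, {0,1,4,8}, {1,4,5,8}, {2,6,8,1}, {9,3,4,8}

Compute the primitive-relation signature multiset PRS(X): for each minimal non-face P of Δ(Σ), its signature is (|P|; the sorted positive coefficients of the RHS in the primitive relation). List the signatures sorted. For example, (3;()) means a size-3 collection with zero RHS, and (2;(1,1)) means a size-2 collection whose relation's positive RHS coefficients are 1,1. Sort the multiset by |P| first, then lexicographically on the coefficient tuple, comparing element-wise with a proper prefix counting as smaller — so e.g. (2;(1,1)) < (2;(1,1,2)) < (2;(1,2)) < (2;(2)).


18 collections generate NE(X_Σ); each relation:

  {4,7}:  v_{4} + v_{7} = 0  so sig = (2;())
  {5,9}:  v_{5} + v_{9} = 0  so sig = (2;())
  {0,3}:  v_{0} + v_{3} = v_{4} + v_{5}  so sig = (2;(1,1))
  {1,9}:  v_{1} + v_{9} = v_{0} + v_{8}  so sig = (2;(1,1))
  {0,7}:  v_{0} + v_{7} = v_{2} + v_{5} + v_{8}  so sig = (2;(1,1,1))
  {0,9}:  v_{0} + v_{9} = v_{2} + v_{4} + v_{8}  so sig = (2;(1,1,1))
  {6,7}:  v_{6} + v_{7} = v_{1} + 2·v_{2} + v_{5} + v_{8}  so sig = (2;(1,1,1,2))
  {1,3}:  v_{1} + v_{3} = v_{4} + 2·v_{5} + v_{8}  so sig = (2;(1,1,2))
  {6,9}:  v_{6} + v_{9} = 2·v_{0} + v_{2} + v_{8}  so sig = (2;(1,1,2))
  {3,6}:  v_{3} + v_{6} = 2·v_{0} + v_{5}  so sig = (2;(1,2))
  {1,7}:  v_{1} + v_{7} = v_{2} + 2·v_{5} + 2·v_{8}  so sig = (2;(1,2,2))
  {4,6}:  v_{4} + v_{6} = 3·v_{0}  so sig = (2;(3))
  {2,3,8}:  v_{2} + v_{3} + v_{8} = 0  so sig = (3;())
  {0,1,2}:  v_{0} + v_{1} + v_{2} = v_{6}  so sig = (3;(1))
  {0,5,8}:  v_{0} + v_{5} + v_{8} = v_{1}  so sig = (3;(1))
  {5,6,8}:  v_{5} + v_{6} + v_{8} = 2·v_{1} + v_{2}  so sig = (3;(1,2))
  {1,2,4}:  v_{1} + v_{2} + v_{4} = 2·v_{0}  so sig = (3;(2))
  {2,4,5,8}:  v_{2} + v_{4} + v_{5} + v_{8} = v_{0}  so sig = (4;(1))

Sorted signature multiset PRS(X):
[(2;()), (2;()), (2;(1,1)), (2;(1,1)), (2;(1,1,1)), (2;(1,1,1)), (2;(1,1,1,2)), (2;(1,1,2)), (2;(1,1,2)), (2;(1,2)), (2;(1,2,2)), (2;(3)), (3;()), (3;(1)), (3;(1)), (3;(1,2)), (3;(2)), (4;(1))]


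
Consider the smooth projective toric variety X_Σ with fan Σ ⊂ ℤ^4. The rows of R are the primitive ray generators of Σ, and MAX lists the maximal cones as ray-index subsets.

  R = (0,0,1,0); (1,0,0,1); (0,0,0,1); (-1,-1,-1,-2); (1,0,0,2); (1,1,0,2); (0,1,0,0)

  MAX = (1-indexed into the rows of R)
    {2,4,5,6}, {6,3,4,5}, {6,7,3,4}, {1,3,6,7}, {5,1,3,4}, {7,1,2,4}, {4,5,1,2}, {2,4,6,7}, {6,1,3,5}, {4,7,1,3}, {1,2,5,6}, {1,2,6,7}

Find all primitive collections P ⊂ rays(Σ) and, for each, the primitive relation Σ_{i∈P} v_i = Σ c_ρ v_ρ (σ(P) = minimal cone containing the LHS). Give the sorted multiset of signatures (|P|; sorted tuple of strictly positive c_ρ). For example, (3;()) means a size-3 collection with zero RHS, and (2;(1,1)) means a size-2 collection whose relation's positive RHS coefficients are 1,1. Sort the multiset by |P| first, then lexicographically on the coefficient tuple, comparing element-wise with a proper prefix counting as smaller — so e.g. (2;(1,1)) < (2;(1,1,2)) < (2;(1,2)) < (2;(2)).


Primitive collections (3):

  P = {2,3}:  v_{2} + v_{3} = v_{5} ; sig = (2;(1))
  P = {5,7}:  v_{5} + v_{7} = v_{6} ; sig = (2;(1))
  P = {1,4,6}:  v_{1} + v_{4} + v_{6} = 0 ; sig = (3;())

Signatures (|P|; sorted positive RHS coefficients), sorted:
    |P|=2: 2 collections, coeffs (1), (1)
    |P|=3: 1 collection, coeffs ()


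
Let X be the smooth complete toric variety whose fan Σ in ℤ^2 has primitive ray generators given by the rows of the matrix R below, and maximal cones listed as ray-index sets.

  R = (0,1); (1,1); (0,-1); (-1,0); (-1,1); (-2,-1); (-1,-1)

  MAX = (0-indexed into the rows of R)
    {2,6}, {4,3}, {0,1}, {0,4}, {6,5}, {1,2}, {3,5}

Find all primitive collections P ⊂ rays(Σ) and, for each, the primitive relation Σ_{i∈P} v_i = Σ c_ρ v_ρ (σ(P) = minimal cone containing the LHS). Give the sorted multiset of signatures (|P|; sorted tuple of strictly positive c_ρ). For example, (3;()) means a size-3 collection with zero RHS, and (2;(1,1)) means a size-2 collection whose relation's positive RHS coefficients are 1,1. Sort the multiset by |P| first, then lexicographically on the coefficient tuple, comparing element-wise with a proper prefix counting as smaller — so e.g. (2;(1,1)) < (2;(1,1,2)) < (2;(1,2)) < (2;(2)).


Σ has 14 primitive collections:

  {0,2}:  v_{0} + v_{2} = 0  ⇒ sig = (2;())
  {1,6}:  v_{1} + v_{6} = 0  ⇒ sig = (2;())
  {0,3}:  v_{0} + v_{3} = v_{4}  ⇒ sig = (2;(1))
  {0,6}:  v_{0} + v_{6} = v_{3}  ⇒ sig = (2;(1))
  {1,3}:  v_{1} + v_{3} = v_{0}  ⇒ sig = (2;(1))
  {1,5}:  v_{1} + v_{5} = v_{3}  ⇒ sig = (2;(1))
  {2,3}:  v_{2} + v_{3} = v_{6}  ⇒ sig = (2;(1))
  {2,4}:  v_{2} + v_{4} = v_{3}  ⇒ sig = (2;(1))
  {3,6}:  v_{3} + v_{6} = v_{5}  ⇒ sig = (2;(1))
  {0,5}:  v_{0} + v_{5} = 2·v_{3}  ⇒ sig = (2;(2))
  {1,4}:  v_{1} + v_{4} = 2·v_{0}  ⇒ sig = (2;(2))
  {2,5}:  v_{2} + v_{5} = 2·v_{6}  ⇒ sig = (2;(2))
  {4,6}:  v_{4} + v_{6} = 2·v_{3}  ⇒ sig = (2;(2))
  {4,5}:  v_{4} + v_{5} = 3·v_{3}  ⇒ sig = (2;(3))

Hence PRS(X_Σ) =
    (2;())
    (2;())
    (2;(1))
    (2;(1))
    (2;(1))
    (2;(1))
    (2;(1))
    (2;(1))
    (2;(1))
    (2;(2))
    (2;(2))
    (2;(2))
    (2;(2))
    (2;(3))


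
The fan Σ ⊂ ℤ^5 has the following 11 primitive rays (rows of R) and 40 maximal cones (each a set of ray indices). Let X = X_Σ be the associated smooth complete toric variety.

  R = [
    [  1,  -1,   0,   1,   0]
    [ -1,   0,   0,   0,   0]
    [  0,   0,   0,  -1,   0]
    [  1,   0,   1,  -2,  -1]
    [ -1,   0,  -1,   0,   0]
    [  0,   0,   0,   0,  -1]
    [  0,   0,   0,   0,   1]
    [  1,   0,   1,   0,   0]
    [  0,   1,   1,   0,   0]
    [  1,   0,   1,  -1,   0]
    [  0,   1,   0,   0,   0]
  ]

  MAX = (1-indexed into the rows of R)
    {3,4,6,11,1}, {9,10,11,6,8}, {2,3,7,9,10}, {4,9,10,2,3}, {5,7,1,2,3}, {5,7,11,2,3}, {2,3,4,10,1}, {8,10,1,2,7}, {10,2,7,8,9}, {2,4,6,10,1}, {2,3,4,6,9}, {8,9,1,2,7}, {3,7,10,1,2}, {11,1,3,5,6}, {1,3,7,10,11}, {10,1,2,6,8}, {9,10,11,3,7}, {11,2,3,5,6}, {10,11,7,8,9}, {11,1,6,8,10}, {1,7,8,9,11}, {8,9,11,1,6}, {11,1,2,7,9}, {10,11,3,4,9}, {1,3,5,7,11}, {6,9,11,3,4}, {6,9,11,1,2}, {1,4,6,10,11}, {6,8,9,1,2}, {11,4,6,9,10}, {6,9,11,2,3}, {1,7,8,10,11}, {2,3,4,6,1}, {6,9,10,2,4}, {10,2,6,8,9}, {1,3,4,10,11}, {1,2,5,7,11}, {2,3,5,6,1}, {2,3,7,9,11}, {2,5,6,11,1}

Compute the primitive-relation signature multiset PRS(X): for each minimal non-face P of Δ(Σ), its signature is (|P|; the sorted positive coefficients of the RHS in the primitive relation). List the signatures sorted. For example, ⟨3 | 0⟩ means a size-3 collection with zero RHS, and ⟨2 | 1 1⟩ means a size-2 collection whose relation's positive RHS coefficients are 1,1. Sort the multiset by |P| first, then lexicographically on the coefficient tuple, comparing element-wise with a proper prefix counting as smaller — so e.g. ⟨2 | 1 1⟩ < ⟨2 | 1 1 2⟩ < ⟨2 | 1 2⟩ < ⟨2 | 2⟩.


Primitive collections (16):

  P={5,8}:  v_{5} + v_{8} = 0  so sig = ⟨2 | 0⟩
  P={6,7}:  v_{6} + v_{7} = 0  so sig = ⟨2 | 0⟩
  P={3,8}:  v_{3} + v_{8} = v_{10}  so sig = ⟨2 | 1⟩
  P={5,10}:  v_{5} + v_{10} = v_{3}  so sig = ⟨2 | 1⟩
  P={4,7}:  v_{4} + v_{7} = v_{3} + v_{10}  so sig = ⟨2 | 1 1⟩
  P={5,9}:  v_{5} + v_{9} = v_{2} + v_{11}  so sig = ⟨2 | 1 1⟩
  P={4,5}:  v_{4} + v_{5} = 2·v_{3} + v_{6}  so sig = ⟨2 | 1 2⟩
  P={4,8}:  v_{4} + v_{8} = v_{6} + 2·v_{10}  so sig = ⟨2 | 1 2⟩
  P={1,3,9}:  v_{1} + v_{3} + v_{9} = v_{8}  so sig = ⟨3 | 1⟩
  P={2,8,11}:  v_{2} + v_{8} + v_{11} = v_{9}  so sig = ⟨3 | 1⟩
  P={3,6,10}:  v_{3} + v_{6} + v_{10} = v_{4}  so sig = ⟨3 | 1⟩
  P={2,10,11}:  v_{2} + v_{10} + v_{11} = v_{3} + v_{9}  so sig = ⟨3 | 1 1⟩
  P={1,4,9}:  v_{1} + v_{4} + v_{9} = v_{6} + v_{8} + v_{10}  so sig = ⟨3 | 1 1 1⟩
  P={2,4,11}:  v_{2} + v_{4} + v_{11} = 2·v_{3} + v_{6} + v_{9}  so sig = ⟨3 | 1 1 2⟩
  P={1,9,10}:  v_{1} + v_{9} + v_{10} = 2·v_{8}  so sig = ⟨3 | 2⟩
  P={1,2,3,11}:  v_{1} + v_{2} + v_{3} + v_{11} = 0  so sig = ⟨4 | 0⟩

Sorted signature multiset PRS(X):
{ ⟨2 | 0⟩ ×2,  ⟨2 | 1⟩ ×2,  ⟨2 | 1 1⟩ ×2,  ⟨2 | 1 2⟩ ×2,  ⟨3 | 1⟩ ×3,  ⟨3 | 1 1⟩,  ⟨3 | 1 1 1⟩,  ⟨3 | 1 1 2⟩,  ⟨3 | 2⟩,  ⟨4 | 0⟩ }


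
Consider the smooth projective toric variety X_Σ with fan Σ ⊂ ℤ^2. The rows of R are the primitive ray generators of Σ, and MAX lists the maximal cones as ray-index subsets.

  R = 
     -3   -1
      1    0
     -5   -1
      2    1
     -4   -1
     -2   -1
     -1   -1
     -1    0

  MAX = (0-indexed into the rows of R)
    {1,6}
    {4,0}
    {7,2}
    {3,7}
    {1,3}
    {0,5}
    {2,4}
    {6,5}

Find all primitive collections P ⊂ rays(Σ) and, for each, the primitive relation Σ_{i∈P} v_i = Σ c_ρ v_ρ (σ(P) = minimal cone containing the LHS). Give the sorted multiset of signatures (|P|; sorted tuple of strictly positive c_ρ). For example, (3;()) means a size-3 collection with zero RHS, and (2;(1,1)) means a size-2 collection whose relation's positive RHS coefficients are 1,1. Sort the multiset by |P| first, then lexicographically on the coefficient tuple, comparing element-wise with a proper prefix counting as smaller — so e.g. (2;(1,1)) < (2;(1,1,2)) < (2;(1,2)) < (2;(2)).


Σ has 20 primitive collections:

  • {1,7}:  v_{1} + v_{7} = 0 ; sig = (2;())
  • {3,5}:  v_{3} + v_{5} = 0 ; sig = (2;())
  • {0,1}:  v_{0} + v_{1} = v_{5} ; sig = (2;(1))
  • {0,3}:  v_{0} + v_{3} = v_{7} ; sig = (2;(1))
  • {0,7}:  v_{0} + v_{7} = v_{4} ; sig = (2;(1))
  • {1,2}:  v_{1} + v_{2} = v_{4} ; sig = (2;(1))
  • {1,4}:  v_{1} + v_{4} = v_{0} ; sig = (2;(1))
  • {1,5}:  v_{1} + v_{5} = v_{6} ; sig = (2;(1))
  • {3,6}:  v_{3} + v_{6} = v_{1} ; sig = (2;(1))
  • {4,7}:  v_{4} + v_{7} = v_{2} ; sig = (2;(1))
  • {5,7}:  v_{5} + v_{7} = v_{0} ; sig = (2;(1))
  • {6,7}:  v_{6} + v_{7} = v_{5} ; sig = (2;(1))
  • {2,5}:  v_{2} + v_{5} = v_{0} + v_{4} ; sig = (2;(1,1))
  • {4,6}:  v_{4} + v_{6} = v_{0} + v_{5} ; sig = (2;(1,1))
  • {0,2}:  v_{0} + v_{2} = 2·v_{4} ; sig = (2;(2))
  • {0,6}:  v_{0} + v_{6} = 2·v_{5} ; sig = (2;(2))
  • {2,6}:  v_{2} + v_{6} = 2·v_{0} ; sig = (2;(2))
  • {3,4}:  v_{3} + v_{4} = 2·v_{7} ; sig = (2;(2))
  • {4,5}:  v_{4} + v_{5} = 2·v_{0} ; sig = (2;(2))
  • {2,3}:  v_{2} + v_{3} = 3·v_{7} ; sig = (2;(3))

Hence PRS(X_Σ) =
[(2;()), (2;()), (2;(1)), (2;(1)), (2;(1)), (2;(1)), (2;(1)), (2;(1)), (2;(1)), (2;(1)), (2;(1)), (2;(1)), (2;(1,1)), (2;(1,1)), (2;(2)), (2;(2)), (2;(2)), (2;(2)), (2;(2)), (2;(3))]


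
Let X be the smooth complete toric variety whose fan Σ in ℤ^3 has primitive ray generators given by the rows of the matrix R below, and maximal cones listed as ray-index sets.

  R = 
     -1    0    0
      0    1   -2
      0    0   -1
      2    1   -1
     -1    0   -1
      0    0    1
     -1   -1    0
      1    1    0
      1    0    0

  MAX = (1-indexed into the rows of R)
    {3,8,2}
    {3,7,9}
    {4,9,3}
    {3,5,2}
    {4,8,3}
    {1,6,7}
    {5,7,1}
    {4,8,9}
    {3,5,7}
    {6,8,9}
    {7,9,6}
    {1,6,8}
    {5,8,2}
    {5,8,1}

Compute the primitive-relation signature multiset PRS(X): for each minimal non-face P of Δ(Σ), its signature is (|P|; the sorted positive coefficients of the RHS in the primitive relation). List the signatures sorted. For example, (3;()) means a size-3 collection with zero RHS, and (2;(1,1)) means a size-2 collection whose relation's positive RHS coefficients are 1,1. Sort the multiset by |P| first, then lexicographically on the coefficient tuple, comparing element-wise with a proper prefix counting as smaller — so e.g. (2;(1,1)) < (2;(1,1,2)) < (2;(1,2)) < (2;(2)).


17 minimal non-faces of Δ(Σ) (on 9 rays):

  • {1,9}:  v_{1} + v_{9} = 0  so sig = (2;())
  • {3,6}:  v_{3} + v_{6} = 0  so sig = (2;())
  • {7,8}:  v_{7} + v_{8} = 0  so sig = (2;())
  • {1,3}:  v_{1} + v_{3} = v_{5}  so sig = (2;(1))
  • {5,6}:  v_{5} + v_{6} = v_{1}  so sig = (2;(1))
  • {5,9}:  v_{5} + v_{9} = v_{3}  so sig = (2;(1))
  • {1,4}:  v_{1} + v_{4} = v_{3} + v_{8}  so sig = (2;(1,1))
  • {2,6}:  v_{2} + v_{6} = v_{5} + v_{8}  so sig = (2;(1,1))
  • {2,7}:  v_{2} + v_{7} = v_{3} + v_{5}  so sig = (2;(1,1))
  • {4,6}:  v_{4} + v_{6} = v_{8} + v_{9}  so sig = (2;(1,1))
  • {4,7}:  v_{4} + v_{7} = v_{3} + v_{9}  so sig = (2;(1,1))
  • {1,2}:  v_{1} + v_{2} = 2·v_{5} + v_{8}  so sig = (2;(1,2))
  • {2,9}:  v_{2} + v_{9} = 2·v_{3} + v_{8}  so sig = (2;(1,2))
  • {4,5}:  v_{4} + v_{5} = 2·v_{3} + v_{8}  so sig = (2;(1,2))
  • {2,4}:  v_{2} + v_{4} = 3·v_{3} + 2·v_{8}  so sig = (2;(2,3))
  • {3,5,8}:  v_{3} + v_{5} + v_{8} = v_{2}  so sig = (3;(1))
  • {3,8,9}:  v_{3} + v_{8} + v_{9} = v_{4}  so sig = (3;(1))

Signatures (|P|; sorted positive RHS coefficients), sorted:
    (2;())
    (2;())
    (2;())
    (2;(1))
    (2;(1))
    (2;(1))
    (2;(1,1))
    (2;(1,1))
    (2;(1,1))
    (2;(1,1))
    (2;(1,1))
    (2;(1,2))
    (2;(1,2))
    (2;(1,2))
    (2;(2,3))
    (3;(1))
    (3;(1))


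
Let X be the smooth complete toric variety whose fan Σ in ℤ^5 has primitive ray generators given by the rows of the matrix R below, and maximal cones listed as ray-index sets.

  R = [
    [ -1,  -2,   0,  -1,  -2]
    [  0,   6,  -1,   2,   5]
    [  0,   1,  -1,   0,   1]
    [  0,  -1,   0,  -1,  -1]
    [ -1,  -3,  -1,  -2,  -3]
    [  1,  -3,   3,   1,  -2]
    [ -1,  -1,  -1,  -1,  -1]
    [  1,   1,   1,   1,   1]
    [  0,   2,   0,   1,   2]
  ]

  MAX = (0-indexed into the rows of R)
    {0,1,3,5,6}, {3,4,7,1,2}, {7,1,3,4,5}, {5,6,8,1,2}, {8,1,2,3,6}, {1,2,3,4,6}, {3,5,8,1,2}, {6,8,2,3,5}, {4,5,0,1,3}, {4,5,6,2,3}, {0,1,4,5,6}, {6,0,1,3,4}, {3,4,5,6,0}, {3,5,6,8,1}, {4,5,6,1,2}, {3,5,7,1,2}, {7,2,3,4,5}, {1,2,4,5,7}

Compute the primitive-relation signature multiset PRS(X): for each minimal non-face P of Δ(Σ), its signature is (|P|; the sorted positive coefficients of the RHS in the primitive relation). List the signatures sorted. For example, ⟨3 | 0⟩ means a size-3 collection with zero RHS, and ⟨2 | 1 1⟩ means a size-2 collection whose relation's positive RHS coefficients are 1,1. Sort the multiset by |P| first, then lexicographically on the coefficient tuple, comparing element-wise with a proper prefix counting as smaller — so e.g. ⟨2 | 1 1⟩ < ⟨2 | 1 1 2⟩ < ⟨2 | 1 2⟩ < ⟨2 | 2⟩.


9 collections generate NE(X_Σ); each relation:

  • {6,7}:  v_{6} + v_{7} = 0 ; sig = ⟨2 | 0⟩
  • {0,2}:  v_{0} + v_{2} = v_{6} ; sig = ⟨2 | 1⟩
  • {4,8}:  v_{4} + v_{8} = v_{6} ; sig = ⟨2 | 1⟩
  • {0,7}:  v_{0} + v_{7} = v_{1} + v_{3} + v_{4} + v_{5} ; sig = ⟨2 | 1 1 1 1⟩
  • {7,8}:  v_{7} + v_{8} = v_{1} + v_{2} + v_{3} + v_{5} ; sig = ⟨2 | 1 1 1 1⟩
  • {0,8}:  v_{0} + v_{8} = v_{1} + v_{3} + v_{5} + 2·v_{6} ; sig = ⟨2 | 1 1 1 2⟩
  • {1,2,3,4,5}:  v_{1} + v_{2} + v_{3} + v_{4} + v_{5} = 0 ; sig = ⟨5 | 0⟩
  • {1,2,3,5,6}:  v_{1} + v_{2} + v_{3} + v_{5} + v_{6} = v_{8} ; sig = ⟨5 | 1⟩
  • {1,3,4,5,6}:  v_{1} + v_{3} + v_{4} + v_{5} + v_{6} = v_{0} ; sig = ⟨5 | 1⟩

Sorted signature multiset PRS(X):
    |P|=2: 6 collections, coeffs (), (1), (1), (1,1,1,1), (1,1,1,1), (1,1,1,2)
    |P|=5: 3 collections, coeffs (), (1), (1)


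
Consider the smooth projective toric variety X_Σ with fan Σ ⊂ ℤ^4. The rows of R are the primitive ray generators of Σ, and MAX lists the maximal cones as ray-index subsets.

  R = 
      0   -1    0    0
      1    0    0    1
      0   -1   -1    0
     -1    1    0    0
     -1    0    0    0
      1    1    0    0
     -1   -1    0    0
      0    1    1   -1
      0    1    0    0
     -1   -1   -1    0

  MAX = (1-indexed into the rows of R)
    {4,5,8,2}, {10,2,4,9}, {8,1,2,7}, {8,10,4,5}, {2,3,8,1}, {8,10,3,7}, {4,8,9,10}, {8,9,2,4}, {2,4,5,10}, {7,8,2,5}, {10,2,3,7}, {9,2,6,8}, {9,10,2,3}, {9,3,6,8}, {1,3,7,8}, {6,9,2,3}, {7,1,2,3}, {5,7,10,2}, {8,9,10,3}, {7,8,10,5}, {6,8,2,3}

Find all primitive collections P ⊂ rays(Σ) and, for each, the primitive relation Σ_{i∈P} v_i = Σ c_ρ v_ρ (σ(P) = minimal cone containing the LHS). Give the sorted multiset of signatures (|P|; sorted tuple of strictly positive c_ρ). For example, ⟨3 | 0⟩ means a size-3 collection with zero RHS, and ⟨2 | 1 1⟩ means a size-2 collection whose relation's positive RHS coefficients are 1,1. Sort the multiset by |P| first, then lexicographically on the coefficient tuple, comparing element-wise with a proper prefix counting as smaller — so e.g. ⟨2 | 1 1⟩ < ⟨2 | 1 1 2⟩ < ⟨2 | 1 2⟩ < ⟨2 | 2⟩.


The 17 primitive collections of Σ (r=10, n=4):

  {1,9}:  v_{1} + v_{9} = 0 ; sig = ⟨2 | 0⟩
  {6,7}:  v_{6} + v_{7} = 0 ; sig = ⟨2 | 0⟩
  {1,4}:  v_{1} + v_{4} = v_{5} ; sig = ⟨2 | 1⟩
  {1,5}:  v_{1} + v_{5} = v_{7} ; sig = ⟨2 | 1⟩
  {3,5}:  v_{3} + v_{5} = v_{10} ; sig = ⟨2 | 1⟩
  {5,6}:  v_{5} + v_{6} = v_{9} ; sig = ⟨2 | 1⟩
  {5,9}:  v_{5} + v_{9} = v_{4} ; sig = ⟨2 | 1⟩
  {7,9}:  v_{7} + v_{9} = v_{5} ; sig = ⟨2 | 1⟩
  {1,10}:  v_{1} + v_{10} = v_{3} + v_{7} ; sig = ⟨2 | 1 1⟩
  {3,4}:  v_{3} + v_{4} = v_{9} + v_{10} ; sig = ⟨2 | 1 1⟩
  {6,10}:  v_{6} + v_{10} = v_{3} + v_{9} ; sig = ⟨2 | 1 1⟩
  {1,6}:  v_{1} + v_{6} = v_{2} + v_{3} + v_{8} ; sig = ⟨2 | 1 1 1⟩
  {4,6}:  v_{4} + v_{6} = 2·v_{9} ; sig = ⟨2 | 2⟩
  {4,7}:  v_{4} + v_{7} = 2·v_{5} ; sig = ⟨2 | 2⟩
  {2,8,10}:  v_{2} + v_{8} + v_{10} = 0 ; sig = ⟨3 | 0⟩
  {2,3,7,8}:  v_{2} + v_{3} + v_{7} + v_{8} = v_{1} ; sig = ⟨4 | 1⟩
  {2,3,8,9}:  v_{2} + v_{3} + v_{8} + v_{9} = v_{6} ; sig = ⟨4 | 1⟩

Signatures (|P|; sorted positive RHS coefficients), sorted:
    ⟨2 | 0⟩
    ⟨2 | 0⟩
    ⟨2 | 1⟩
    ⟨2 | 1⟩
    ⟨2 | 1⟩
    ⟨2 | 1⟩
    ⟨2 | 1⟩
    ⟨2 | 1⟩
    ⟨2 | 1 1⟩
    ⟨2 | 1 1⟩
    ⟨2 | 1 1⟩
    ⟨2 | 1 1 1⟩
    ⟨2 | 2⟩
    ⟨2 | 2⟩
    ⟨3 | 0⟩
    ⟨4 | 1⟩
    ⟨4 | 1⟩


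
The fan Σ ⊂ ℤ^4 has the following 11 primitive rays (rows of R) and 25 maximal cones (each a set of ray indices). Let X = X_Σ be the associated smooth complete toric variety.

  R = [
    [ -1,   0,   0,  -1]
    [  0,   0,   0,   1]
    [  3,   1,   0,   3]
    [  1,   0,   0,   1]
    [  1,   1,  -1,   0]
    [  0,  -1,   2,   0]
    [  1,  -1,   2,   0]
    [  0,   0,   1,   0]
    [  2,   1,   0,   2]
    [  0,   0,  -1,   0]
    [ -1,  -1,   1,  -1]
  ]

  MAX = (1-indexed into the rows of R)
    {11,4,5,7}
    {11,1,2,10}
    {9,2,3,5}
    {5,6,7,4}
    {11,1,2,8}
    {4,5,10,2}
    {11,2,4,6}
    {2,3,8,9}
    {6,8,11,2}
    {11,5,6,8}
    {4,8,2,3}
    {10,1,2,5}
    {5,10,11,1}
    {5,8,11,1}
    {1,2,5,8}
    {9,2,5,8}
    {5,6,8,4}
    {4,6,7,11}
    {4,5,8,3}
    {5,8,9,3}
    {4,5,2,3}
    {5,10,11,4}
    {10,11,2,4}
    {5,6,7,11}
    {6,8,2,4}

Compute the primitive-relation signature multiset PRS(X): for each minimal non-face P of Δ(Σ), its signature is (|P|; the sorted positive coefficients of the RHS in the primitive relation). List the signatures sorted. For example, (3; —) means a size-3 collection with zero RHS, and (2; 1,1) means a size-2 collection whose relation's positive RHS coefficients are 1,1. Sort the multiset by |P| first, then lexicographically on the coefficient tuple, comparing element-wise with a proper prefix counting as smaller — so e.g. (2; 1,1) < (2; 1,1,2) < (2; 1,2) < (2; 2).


25 collections generate NE(X_Σ); each relation:

  {1,4}:  v_{1} + v_{4} = 0 ; sig = (2; —)
  {8,10}:  v_{8} + v_{10} = 0 ; sig = (2; —)
  {1,3}:  v_{1} + v_{3} = v_{9} ; sig = (2; 1)
  {4,9}:  v_{4} + v_{9} = v_{3} ; sig = (2; 1)
  {1,6}:  v_{1} + v_{6} = v_{8} + v_{11} ; sig = (2; 1,1)
  {2,7}:  v_{2} + v_{7} = v_{4} + v_{6} ; sig = (2; 1,1)
  {6,10}:  v_{6} + v_{10} = v_{4} + v_{11} ; sig = (2; 1,1)
  {9,11}:  v_{9} + v_{11} = v_{4} + v_{8} ; sig = (2; 1,1)
  {1,7}:  v_{1} + v_{7} = v_{5} + v_{6} + v_{11} ; sig = (2; 1,1,1)
  {1,9}:  v_{1} + v_{9} = v_{2} + v_{5} + v_{8} ; sig = (2; 1,1,1)
  {9,10}:  v_{9} + v_{10} = v_{2} + v_{4} + v_{5} ; sig = (2; 1,1,1)
  {7,9}:  v_{7} + v_{9} = 2·v_{4} + v_{5} + v_{6} + v_{8} ; sig = (2; 1,1,1,2)
  {3,7}:  v_{3} + v_{7} = 3·v_{4} + v_{5} + v_{6} + v_{8} ; sig = (2; 1,1,1,3)
  {3,10}:  v_{3} + v_{10} = v_{2} + 2·v_{4} + v_{5} ; sig = (2; 1,1,2)
  {3,11}:  v_{3} + v_{11} = 2·v_{4} + v_{8} ; sig = (2; 1,2)
  {7,8}:  v_{7} + v_{8} = v_{5} + 2·v_{6} ; sig = (2; 1,2)
  {7,10}:  v_{7} + v_{10} = 2·v_{4} + v_{5} + 2·v_{11} ; sig = (2; 1,2,2)
  {6,9}:  v_{6} + v_{9} = 2·v_{4} + 2·v_{8} ; sig = (2; 2,2)
  {3,6}:  v_{3} + v_{6} = 3·v_{4} + 2·v_{8} ; sig = (2; 2,3)
  {2,5,11}:  v_{2} + v_{5} + v_{11} = 0 ; sig = (3; —)
  {4,8,11}:  v_{4} + v_{8} + v_{11} = v_{6} ; sig = (3; 1)
  {2,5,6}:  v_{2} + v_{5} + v_{6} = v_{4} + v_{8} ; sig = (3; 1,1)
  {2,4,5,8}:  v_{2} + v_{4} + v_{5} + v_{8} = v_{9} ; sig = (4; 1)
  {4,5,6,11}:  v_{4} + v_{5} + v_{6} + v_{11} = v_{7} ; sig = (4; 1)
  {2,3,5,8}:  v_{2} + v_{3} + v_{5} + v_{8} = 2·v_{9} ; sig = (4; 2)

Sorted signature multiset PRS(X):
    |P|=2: 19 collections, coeffs (), (), (1), (1), (1,1), (1,1), (1,1), (1,1), (1,1,1), (1,1,1), (1,1,1), (1,1,1,2), (1,1,1,3), (1,1,2), (1,2), (1,2), (1,2,2), (2,2), (2,3)
    |P|=3: 3 collections, coeffs (), (1), (1,1)
    |P|=4: 3 collections, coeffs (1), (1), (2)


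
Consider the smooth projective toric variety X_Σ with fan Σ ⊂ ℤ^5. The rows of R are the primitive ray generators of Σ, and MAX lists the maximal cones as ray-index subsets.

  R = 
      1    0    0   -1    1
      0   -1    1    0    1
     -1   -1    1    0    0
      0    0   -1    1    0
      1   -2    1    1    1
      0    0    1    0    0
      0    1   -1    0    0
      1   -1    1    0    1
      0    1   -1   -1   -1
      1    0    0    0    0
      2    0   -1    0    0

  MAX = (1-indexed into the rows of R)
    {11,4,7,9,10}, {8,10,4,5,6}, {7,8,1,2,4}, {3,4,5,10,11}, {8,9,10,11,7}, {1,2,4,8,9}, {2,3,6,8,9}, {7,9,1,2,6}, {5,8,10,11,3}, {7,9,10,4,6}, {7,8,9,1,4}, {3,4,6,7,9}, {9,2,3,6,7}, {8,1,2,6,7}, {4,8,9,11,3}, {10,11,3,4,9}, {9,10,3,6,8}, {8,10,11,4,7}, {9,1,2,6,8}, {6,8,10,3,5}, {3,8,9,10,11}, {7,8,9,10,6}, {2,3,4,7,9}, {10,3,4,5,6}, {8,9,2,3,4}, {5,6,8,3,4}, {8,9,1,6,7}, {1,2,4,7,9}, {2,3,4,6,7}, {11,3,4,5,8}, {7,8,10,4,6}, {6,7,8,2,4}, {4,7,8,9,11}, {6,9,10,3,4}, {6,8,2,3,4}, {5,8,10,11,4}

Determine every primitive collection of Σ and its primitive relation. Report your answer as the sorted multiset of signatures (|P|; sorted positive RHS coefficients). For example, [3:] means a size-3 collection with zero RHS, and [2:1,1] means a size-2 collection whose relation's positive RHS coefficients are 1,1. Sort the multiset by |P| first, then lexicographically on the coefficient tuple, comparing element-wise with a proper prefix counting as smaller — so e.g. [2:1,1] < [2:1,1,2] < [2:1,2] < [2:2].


Δ(Σ) — 11 vertices, 19 min non-faces:

  P={2,10}:  v_{2} + v_{10} = v_{8}  ⇒ sig = [2:1]
  P={5,7}:  v_{5} + v_{7} = v_{4} + v_{8}  ⇒ sig = [2:1,1]
  P={5,9}:  v_{5} + v_{9} = v_{3} + v_{11}  ⇒ sig = [2:1,1]
  P={1,5}:  v_{1} + v_{5} = v_{2} + v_{4} + 2·v_{8} + v_{9}  ⇒ sig = [2:1,1,1,2]
  P={1,10}:  v_{1} + v_{10} = v_{7} + 2·v_{8} + v_{9}  ⇒ sig = [2:1,1,2]
  P={2,5}:  v_{2} + v_{5} = v_{3} + v_{4} + 2·v_{8}  ⇒ sig = [2:1,1,2]
  P={2,11}:  v_{2} + v_{11} = v_{4} + 2·v_{8} + v_{9}  ⇒ sig = [2:1,1,2]
  P={1,11}:  v_{1} + v_{11} = v_{4} + v_{7} + 3·v_{8} + 2·v_{9}  ⇒ sig = [2:1,1,2,3]
  P={1,3}:  v_{1} + v_{3} = 2·v_{2} + v_{9}  ⇒ sig = [2:1,2]
  P={6,11}:  v_{6} + v_{11} = 2·v_{10}  ⇒ sig = [2:2]
  P={3,7,10}:  v_{3} + v_{7} + v_{10} = 0  ⇒ sig = [3:]
  P={3,7,8}:  v_{3} + v_{7} + v_{8} = v_{2}  ⇒ sig = [3:1]
  P={1,4,6}:  v_{1} + v_{4} + v_{6} = v_{7} + v_{8}  ⇒ sig = [3:1,1]
  P={3,7,11}:  v_{3} + v_{7} + v_{11} = v_{4} + v_{8} + v_{9}  ⇒ sig = [3:1,1,1]
  P={2,4,6,9}:  v_{2} + v_{4} + v_{6} + v_{9} = 0  ⇒ sig = [4:]
  P={2,7,8,9}:  v_{2} + v_{7} + v_{8} + v_{9} = v_{1}  ⇒ sig = [4:1]
  P={3,4,8,10}:  v_{3} + v_{4} + v_{8} + v_{10} = v_{5}  ⇒ sig = [4:1]
  P={4,6,8,9}:  v_{4} + v_{6} + v_{8} + v_{9} = v_{10}  ⇒ sig = [4:1]
  P={4,8,9,10}:  v_{4} + v_{8} + v_{9} + v_{10} = v_{11}  ⇒ sig = [4:1]

Hence PRS(X_Σ) =
{ [2:1],  [2:1,1] ×2,  [2:1,1,1,2],  [2:1,1,2] ×3,  [2:1,1,2,3],  [2:1,2],  [2:2],  [3:],  [3:1],  [3:1,1],  [3:1,1,1],  [4:],  [4:1] ×4 }


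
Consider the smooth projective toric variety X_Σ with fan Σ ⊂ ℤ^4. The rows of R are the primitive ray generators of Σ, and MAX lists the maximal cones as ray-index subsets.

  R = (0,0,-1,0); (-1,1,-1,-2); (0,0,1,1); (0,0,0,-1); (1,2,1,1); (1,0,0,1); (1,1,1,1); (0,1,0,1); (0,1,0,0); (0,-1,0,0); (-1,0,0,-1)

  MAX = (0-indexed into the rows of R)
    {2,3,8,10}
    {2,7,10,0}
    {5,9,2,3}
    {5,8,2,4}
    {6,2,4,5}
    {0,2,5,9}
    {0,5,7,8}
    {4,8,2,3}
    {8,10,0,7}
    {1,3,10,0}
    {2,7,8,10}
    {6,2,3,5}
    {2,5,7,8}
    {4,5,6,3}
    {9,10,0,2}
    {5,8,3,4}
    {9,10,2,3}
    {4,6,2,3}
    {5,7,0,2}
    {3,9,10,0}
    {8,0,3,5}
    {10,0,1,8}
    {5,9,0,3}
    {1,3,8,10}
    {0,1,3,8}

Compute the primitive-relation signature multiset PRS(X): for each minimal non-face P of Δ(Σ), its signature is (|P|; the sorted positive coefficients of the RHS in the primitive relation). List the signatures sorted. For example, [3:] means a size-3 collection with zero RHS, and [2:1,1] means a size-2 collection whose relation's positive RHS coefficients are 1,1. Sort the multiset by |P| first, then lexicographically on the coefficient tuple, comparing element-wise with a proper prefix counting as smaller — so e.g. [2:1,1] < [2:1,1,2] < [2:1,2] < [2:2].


24 collections generate NE(X_Σ); each relation:

  {5,10}:  v_{5} + v_{10} = 0  ⇒ sig = [2:]
  {8,9}:  v_{8} + v_{9} = 0  ⇒ sig = [2:]
  {3,7}:  v_{3} + v_{7} = v_{8}  ⇒ sig = [2:1]
  {4,9}:  v_{4} + v_{9} = v_{6}  ⇒ sig = [2:1]
  {6,8}:  v_{6} + v_{8} = v_{4}  ⇒ sig = [2:1]
  {0,6}:  v_{0} + v_{6} = v_{5} + v_{8}  ⇒ sig = [2:1,1]
  {1,2}:  v_{1} + v_{2} = v_{8} + v_{10}  ⇒ sig = [2:1,1]
  {7,9}:  v_{7} + v_{9} = v_{0} + v_{2}  ⇒ sig = [2:1,1]
  {1,5}:  v_{1} + v_{5} = v_{0} + v_{3} + v_{8}  ⇒ sig = [2:1,1,1]
  {1,9}:  v_{1} + v_{9} = v_{0} + v_{3} + v_{10}  ⇒ sig = [2:1,1,1]
  {6,9}:  v_{6} + v_{9} = v_{2} + v_{3} + v_{5}  ⇒ sig = [2:1,1,1]
  {6,10}:  v_{6} + v_{10} = v_{2} + v_{3} + v_{8}  ⇒ sig = [2:1,1,1]
  {1,7}:  v_{1} + v_{7} = v_{0} + 2·v_{8} + v_{10}  ⇒ sig = [2:1,1,2]
  {4,10}:  v_{4} + v_{10} = v_{2} + v_{3} + 2·v_{8}  ⇒ sig = [2:1,1,2]
  {6,7}:  v_{6} + v_{7} = v_{2} + v_{5} + 2·v_{8}  ⇒ sig = [2:1,1,2]
  {4,7}:  v_{4} + v_{7} = v_{2} + v_{5} + 3·v_{8}  ⇒ sig = [2:1,1,3]
  {0,4}:  v_{0} + v_{4} = v_{5} + 2·v_{8}  ⇒ sig = [2:1,2]
  {1,6}:  v_{1} + v_{6} = v_{3} + 2·v_{8}  ⇒ sig = [2:1,2]
  {1,4}:  v_{1} + v_{4} = v_{3} + 3·v_{8}  ⇒ sig = [2:1,3]
  {0,2,3}:  v_{0} + v_{2} + v_{3} = 0  ⇒ sig = [3:]
  {0,2,8}:  v_{0} + v_{2} + v_{8} = v_{7}  ⇒ sig = [3:1]
  {0,3,8,10}:  v_{0} + v_{3} + v_{8} + v_{10} = v_{1}  ⇒ sig = [4:1]
  {2,3,5,8}:  v_{2} + v_{3} + v_{5} + v_{8} = v_{6}  ⇒ sig = [4:1]
  {2,3,4,5}:  v_{2} + v_{3} + v_{4} + v_{5} = 2·v_{6}  ⇒ sig = [4:2]

so the primitive-relation signature multiset is
[[2:], [2:], [2:1], [2:1], [2:1], [2:1,1], [2:1,1], [2:1,1], [2:1,1,1], [2:1,1,1], [2:1,1,1], [2:1,1,1], [2:1,1,2], [2:1,1,2], [2:1,1,2], [2:1,1,3], [2:1,2], [2:1,2], [2:1,3], [3:], [3:1], [4:1], [4:1], [4:2]]
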